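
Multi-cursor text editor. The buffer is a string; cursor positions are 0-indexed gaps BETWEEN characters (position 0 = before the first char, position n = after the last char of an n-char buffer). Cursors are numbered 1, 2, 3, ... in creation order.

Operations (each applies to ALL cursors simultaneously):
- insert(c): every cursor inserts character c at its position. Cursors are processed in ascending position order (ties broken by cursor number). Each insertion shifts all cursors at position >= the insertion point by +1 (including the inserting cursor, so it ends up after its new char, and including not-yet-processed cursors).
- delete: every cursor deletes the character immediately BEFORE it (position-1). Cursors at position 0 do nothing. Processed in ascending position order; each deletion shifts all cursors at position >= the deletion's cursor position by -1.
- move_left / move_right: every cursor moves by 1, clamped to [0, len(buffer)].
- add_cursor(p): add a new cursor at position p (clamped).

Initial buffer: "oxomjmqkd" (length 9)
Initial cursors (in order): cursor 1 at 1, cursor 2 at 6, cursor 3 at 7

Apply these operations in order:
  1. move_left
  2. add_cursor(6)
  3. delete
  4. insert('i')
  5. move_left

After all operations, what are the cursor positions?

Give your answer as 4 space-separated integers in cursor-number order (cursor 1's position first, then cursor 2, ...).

Answer: 0 6 6 6

Derivation:
After op 1 (move_left): buffer="oxomjmqkd" (len 9), cursors c1@0 c2@5 c3@6, authorship .........
After op 2 (add_cursor(6)): buffer="oxomjmqkd" (len 9), cursors c1@0 c2@5 c3@6 c4@6, authorship .........
After op 3 (delete): buffer="oxoqkd" (len 6), cursors c1@0 c2@3 c3@3 c4@3, authorship ......
After op 4 (insert('i')): buffer="ioxoiiiqkd" (len 10), cursors c1@1 c2@7 c3@7 c4@7, authorship 1...234...
After op 5 (move_left): buffer="ioxoiiiqkd" (len 10), cursors c1@0 c2@6 c3@6 c4@6, authorship 1...234...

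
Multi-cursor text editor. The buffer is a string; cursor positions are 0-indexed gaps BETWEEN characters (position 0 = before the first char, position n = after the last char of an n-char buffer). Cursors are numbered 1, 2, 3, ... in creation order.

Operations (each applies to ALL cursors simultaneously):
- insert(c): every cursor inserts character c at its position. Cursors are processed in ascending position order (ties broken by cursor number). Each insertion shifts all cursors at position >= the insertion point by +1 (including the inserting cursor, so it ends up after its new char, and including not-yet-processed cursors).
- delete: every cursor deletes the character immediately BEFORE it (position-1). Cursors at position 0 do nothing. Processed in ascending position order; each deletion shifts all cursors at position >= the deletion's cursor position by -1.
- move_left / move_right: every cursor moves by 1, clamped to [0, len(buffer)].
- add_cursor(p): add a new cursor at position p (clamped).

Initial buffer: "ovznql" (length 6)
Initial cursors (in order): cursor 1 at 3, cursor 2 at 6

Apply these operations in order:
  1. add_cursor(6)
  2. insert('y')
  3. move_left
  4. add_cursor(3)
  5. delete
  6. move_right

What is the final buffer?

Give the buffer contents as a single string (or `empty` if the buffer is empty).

Answer: oynqy

Derivation:
After op 1 (add_cursor(6)): buffer="ovznql" (len 6), cursors c1@3 c2@6 c3@6, authorship ......
After op 2 (insert('y')): buffer="ovzynqlyy" (len 9), cursors c1@4 c2@9 c3@9, authorship ...1...23
After op 3 (move_left): buffer="ovzynqlyy" (len 9), cursors c1@3 c2@8 c3@8, authorship ...1...23
After op 4 (add_cursor(3)): buffer="ovzynqlyy" (len 9), cursors c1@3 c4@3 c2@8 c3@8, authorship ...1...23
After op 5 (delete): buffer="oynqy" (len 5), cursors c1@1 c4@1 c2@4 c3@4, authorship .1..3
After op 6 (move_right): buffer="oynqy" (len 5), cursors c1@2 c4@2 c2@5 c3@5, authorship .1..3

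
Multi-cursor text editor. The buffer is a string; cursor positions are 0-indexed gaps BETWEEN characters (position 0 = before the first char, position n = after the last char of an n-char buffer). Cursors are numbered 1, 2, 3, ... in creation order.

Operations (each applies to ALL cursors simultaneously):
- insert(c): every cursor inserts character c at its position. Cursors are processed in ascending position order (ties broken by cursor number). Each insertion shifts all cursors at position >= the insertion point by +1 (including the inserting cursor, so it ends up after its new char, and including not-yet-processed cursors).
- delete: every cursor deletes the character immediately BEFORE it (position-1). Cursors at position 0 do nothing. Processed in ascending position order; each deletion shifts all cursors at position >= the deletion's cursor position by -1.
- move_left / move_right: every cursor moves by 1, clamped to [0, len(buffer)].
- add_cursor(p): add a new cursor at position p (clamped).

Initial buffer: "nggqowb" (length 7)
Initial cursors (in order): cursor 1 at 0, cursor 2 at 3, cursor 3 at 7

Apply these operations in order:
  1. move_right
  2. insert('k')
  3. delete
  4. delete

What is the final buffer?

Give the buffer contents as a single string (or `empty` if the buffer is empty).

Answer: ggow

Derivation:
After op 1 (move_right): buffer="nggqowb" (len 7), cursors c1@1 c2@4 c3@7, authorship .......
After op 2 (insert('k')): buffer="nkggqkowbk" (len 10), cursors c1@2 c2@6 c3@10, authorship .1...2...3
After op 3 (delete): buffer="nggqowb" (len 7), cursors c1@1 c2@4 c3@7, authorship .......
After op 4 (delete): buffer="ggow" (len 4), cursors c1@0 c2@2 c3@4, authorship ....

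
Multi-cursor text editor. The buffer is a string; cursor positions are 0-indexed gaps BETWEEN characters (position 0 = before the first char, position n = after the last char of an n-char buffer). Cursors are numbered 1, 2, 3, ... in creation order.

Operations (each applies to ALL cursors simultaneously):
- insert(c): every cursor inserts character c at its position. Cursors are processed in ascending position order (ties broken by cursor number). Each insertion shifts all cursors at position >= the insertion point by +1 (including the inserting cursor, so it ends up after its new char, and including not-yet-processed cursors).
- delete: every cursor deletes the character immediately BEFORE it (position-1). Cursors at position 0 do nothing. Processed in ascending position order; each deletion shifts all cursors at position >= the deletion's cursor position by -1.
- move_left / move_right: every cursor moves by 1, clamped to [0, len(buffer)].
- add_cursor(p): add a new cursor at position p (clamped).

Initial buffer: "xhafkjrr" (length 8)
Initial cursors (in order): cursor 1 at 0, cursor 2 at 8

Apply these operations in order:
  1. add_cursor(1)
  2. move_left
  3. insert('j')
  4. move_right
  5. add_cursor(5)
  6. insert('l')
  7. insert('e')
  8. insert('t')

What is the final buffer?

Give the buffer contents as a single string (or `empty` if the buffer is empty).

After op 1 (add_cursor(1)): buffer="xhafkjrr" (len 8), cursors c1@0 c3@1 c2@8, authorship ........
After op 2 (move_left): buffer="xhafkjrr" (len 8), cursors c1@0 c3@0 c2@7, authorship ........
After op 3 (insert('j')): buffer="jjxhafkjrjr" (len 11), cursors c1@2 c3@2 c2@10, authorship 13.......2.
After op 4 (move_right): buffer="jjxhafkjrjr" (len 11), cursors c1@3 c3@3 c2@11, authorship 13.......2.
After op 5 (add_cursor(5)): buffer="jjxhafkjrjr" (len 11), cursors c1@3 c3@3 c4@5 c2@11, authorship 13.......2.
After op 6 (insert('l')): buffer="jjxllhalfkjrjrl" (len 15), cursors c1@5 c3@5 c4@8 c2@15, authorship 13.13..4....2.2
After op 7 (insert('e')): buffer="jjxlleehalefkjrjrle" (len 19), cursors c1@7 c3@7 c4@11 c2@19, authorship 13.1313..44....2.22
After op 8 (insert('t')): buffer="jjxlleetthaletfkjrjrlet" (len 23), cursors c1@9 c3@9 c4@14 c2@23, authorship 13.131313..444....2.222

Answer: jjxlleetthaletfkjrjrlet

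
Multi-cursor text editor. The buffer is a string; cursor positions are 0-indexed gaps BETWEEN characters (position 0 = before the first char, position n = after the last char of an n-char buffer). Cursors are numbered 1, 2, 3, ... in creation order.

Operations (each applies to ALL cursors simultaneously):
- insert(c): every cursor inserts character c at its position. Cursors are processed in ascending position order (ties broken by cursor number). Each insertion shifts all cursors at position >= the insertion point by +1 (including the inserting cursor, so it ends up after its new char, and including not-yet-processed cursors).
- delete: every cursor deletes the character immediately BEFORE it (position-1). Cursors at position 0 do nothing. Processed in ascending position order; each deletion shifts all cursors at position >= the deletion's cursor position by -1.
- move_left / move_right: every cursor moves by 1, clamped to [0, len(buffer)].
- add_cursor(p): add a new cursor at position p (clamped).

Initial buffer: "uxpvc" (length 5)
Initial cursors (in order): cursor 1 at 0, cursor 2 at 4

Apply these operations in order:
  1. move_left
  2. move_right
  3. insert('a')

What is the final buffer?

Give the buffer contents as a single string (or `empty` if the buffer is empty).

After op 1 (move_left): buffer="uxpvc" (len 5), cursors c1@0 c2@3, authorship .....
After op 2 (move_right): buffer="uxpvc" (len 5), cursors c1@1 c2@4, authorship .....
After op 3 (insert('a')): buffer="uaxpvac" (len 7), cursors c1@2 c2@6, authorship .1...2.

Answer: uaxpvac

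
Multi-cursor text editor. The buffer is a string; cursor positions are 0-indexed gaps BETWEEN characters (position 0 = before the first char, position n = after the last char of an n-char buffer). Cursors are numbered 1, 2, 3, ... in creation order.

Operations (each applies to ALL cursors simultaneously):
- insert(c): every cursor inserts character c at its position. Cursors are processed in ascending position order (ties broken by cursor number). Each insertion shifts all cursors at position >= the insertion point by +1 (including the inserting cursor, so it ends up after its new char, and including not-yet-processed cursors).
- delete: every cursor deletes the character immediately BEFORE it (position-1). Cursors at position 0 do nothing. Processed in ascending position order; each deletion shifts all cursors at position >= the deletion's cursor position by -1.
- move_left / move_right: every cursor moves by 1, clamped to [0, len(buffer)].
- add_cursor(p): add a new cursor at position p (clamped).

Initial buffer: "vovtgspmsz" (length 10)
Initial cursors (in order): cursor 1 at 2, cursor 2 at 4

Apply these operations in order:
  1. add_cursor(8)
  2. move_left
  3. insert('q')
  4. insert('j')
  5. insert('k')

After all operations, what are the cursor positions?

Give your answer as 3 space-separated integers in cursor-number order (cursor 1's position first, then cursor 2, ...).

Answer: 4 9 16

Derivation:
After op 1 (add_cursor(8)): buffer="vovtgspmsz" (len 10), cursors c1@2 c2@4 c3@8, authorship ..........
After op 2 (move_left): buffer="vovtgspmsz" (len 10), cursors c1@1 c2@3 c3@7, authorship ..........
After op 3 (insert('q')): buffer="vqovqtgspqmsz" (len 13), cursors c1@2 c2@5 c3@10, authorship .1..2....3...
After op 4 (insert('j')): buffer="vqjovqjtgspqjmsz" (len 16), cursors c1@3 c2@7 c3@13, authorship .11..22....33...
After op 5 (insert('k')): buffer="vqjkovqjktgspqjkmsz" (len 19), cursors c1@4 c2@9 c3@16, authorship .111..222....333...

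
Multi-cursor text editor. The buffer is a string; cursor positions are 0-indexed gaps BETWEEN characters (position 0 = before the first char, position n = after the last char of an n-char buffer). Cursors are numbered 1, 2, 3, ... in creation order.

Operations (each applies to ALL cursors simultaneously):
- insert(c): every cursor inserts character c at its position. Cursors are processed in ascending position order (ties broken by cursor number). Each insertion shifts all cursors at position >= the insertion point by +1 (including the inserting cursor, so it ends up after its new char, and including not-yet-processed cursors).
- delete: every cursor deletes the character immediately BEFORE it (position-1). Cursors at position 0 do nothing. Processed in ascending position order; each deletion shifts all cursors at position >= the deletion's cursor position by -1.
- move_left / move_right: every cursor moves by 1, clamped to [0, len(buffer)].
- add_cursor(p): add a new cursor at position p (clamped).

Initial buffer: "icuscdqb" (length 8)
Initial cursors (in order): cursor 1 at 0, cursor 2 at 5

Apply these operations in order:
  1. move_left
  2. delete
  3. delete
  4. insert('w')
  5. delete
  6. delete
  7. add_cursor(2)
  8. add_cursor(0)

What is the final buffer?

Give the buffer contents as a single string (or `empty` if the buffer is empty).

After op 1 (move_left): buffer="icuscdqb" (len 8), cursors c1@0 c2@4, authorship ........
After op 2 (delete): buffer="icucdqb" (len 7), cursors c1@0 c2@3, authorship .......
After op 3 (delete): buffer="iccdqb" (len 6), cursors c1@0 c2@2, authorship ......
After op 4 (insert('w')): buffer="wicwcdqb" (len 8), cursors c1@1 c2@4, authorship 1..2....
After op 5 (delete): buffer="iccdqb" (len 6), cursors c1@0 c2@2, authorship ......
After op 6 (delete): buffer="icdqb" (len 5), cursors c1@0 c2@1, authorship .....
After op 7 (add_cursor(2)): buffer="icdqb" (len 5), cursors c1@0 c2@1 c3@2, authorship .....
After op 8 (add_cursor(0)): buffer="icdqb" (len 5), cursors c1@0 c4@0 c2@1 c3@2, authorship .....

Answer: icdqb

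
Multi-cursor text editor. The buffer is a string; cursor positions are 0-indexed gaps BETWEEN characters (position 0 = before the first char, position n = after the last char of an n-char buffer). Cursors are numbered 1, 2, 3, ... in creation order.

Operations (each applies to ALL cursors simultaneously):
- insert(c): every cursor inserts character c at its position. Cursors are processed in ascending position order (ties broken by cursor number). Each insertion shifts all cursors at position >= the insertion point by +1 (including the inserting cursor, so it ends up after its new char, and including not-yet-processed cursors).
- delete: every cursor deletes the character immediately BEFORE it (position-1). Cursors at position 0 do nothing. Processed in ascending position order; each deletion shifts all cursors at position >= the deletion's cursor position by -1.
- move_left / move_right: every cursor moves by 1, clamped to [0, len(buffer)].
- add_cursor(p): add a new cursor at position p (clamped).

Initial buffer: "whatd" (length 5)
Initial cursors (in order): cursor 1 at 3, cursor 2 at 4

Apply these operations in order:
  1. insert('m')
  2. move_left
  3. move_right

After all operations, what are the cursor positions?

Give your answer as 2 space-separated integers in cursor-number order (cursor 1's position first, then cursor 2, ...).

Answer: 4 6

Derivation:
After op 1 (insert('m')): buffer="whamtmd" (len 7), cursors c1@4 c2@6, authorship ...1.2.
After op 2 (move_left): buffer="whamtmd" (len 7), cursors c1@3 c2@5, authorship ...1.2.
After op 3 (move_right): buffer="whamtmd" (len 7), cursors c1@4 c2@6, authorship ...1.2.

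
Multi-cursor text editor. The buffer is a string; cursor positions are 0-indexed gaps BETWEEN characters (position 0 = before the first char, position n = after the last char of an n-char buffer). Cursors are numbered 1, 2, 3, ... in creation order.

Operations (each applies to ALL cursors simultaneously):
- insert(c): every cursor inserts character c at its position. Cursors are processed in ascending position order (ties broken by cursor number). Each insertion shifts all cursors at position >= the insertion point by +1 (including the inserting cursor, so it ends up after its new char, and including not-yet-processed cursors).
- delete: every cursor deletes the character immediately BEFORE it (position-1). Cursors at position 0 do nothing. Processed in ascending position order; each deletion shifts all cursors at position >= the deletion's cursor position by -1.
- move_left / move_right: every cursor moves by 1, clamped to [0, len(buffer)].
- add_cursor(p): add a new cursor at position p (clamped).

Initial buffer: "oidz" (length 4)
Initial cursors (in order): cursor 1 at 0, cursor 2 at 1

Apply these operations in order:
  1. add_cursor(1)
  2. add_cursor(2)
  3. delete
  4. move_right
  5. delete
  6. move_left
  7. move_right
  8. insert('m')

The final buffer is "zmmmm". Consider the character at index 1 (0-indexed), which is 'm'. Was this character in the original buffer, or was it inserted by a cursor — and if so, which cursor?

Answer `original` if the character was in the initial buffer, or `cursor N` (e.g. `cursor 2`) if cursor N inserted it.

After op 1 (add_cursor(1)): buffer="oidz" (len 4), cursors c1@0 c2@1 c3@1, authorship ....
After op 2 (add_cursor(2)): buffer="oidz" (len 4), cursors c1@0 c2@1 c3@1 c4@2, authorship ....
After op 3 (delete): buffer="dz" (len 2), cursors c1@0 c2@0 c3@0 c4@0, authorship ..
After op 4 (move_right): buffer="dz" (len 2), cursors c1@1 c2@1 c3@1 c4@1, authorship ..
After op 5 (delete): buffer="z" (len 1), cursors c1@0 c2@0 c3@0 c4@0, authorship .
After op 6 (move_left): buffer="z" (len 1), cursors c1@0 c2@0 c3@0 c4@0, authorship .
After op 7 (move_right): buffer="z" (len 1), cursors c1@1 c2@1 c3@1 c4@1, authorship .
After op 8 (insert('m')): buffer="zmmmm" (len 5), cursors c1@5 c2@5 c3@5 c4@5, authorship .1234
Authorship (.=original, N=cursor N): . 1 2 3 4
Index 1: author = 1

Answer: cursor 1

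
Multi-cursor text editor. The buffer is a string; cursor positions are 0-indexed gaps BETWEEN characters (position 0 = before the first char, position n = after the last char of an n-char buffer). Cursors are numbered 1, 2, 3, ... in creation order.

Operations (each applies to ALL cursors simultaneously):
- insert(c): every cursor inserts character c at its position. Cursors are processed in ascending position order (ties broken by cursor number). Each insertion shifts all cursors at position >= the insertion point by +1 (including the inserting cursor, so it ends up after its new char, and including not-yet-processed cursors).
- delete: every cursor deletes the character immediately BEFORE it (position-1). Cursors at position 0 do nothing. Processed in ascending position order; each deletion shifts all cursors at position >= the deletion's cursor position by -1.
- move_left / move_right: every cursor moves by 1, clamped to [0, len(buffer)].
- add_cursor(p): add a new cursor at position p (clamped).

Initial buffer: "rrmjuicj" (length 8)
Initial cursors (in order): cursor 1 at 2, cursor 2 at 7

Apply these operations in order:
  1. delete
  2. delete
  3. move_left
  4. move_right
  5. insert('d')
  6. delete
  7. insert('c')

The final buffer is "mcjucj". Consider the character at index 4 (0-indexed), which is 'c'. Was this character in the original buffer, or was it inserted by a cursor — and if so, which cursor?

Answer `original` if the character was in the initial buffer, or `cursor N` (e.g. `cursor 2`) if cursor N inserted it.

After op 1 (delete): buffer="rmjuij" (len 6), cursors c1@1 c2@5, authorship ......
After op 2 (delete): buffer="mjuj" (len 4), cursors c1@0 c2@3, authorship ....
After op 3 (move_left): buffer="mjuj" (len 4), cursors c1@0 c2@2, authorship ....
After op 4 (move_right): buffer="mjuj" (len 4), cursors c1@1 c2@3, authorship ....
After op 5 (insert('d')): buffer="mdjudj" (len 6), cursors c1@2 c2@5, authorship .1..2.
After op 6 (delete): buffer="mjuj" (len 4), cursors c1@1 c2@3, authorship ....
After op 7 (insert('c')): buffer="mcjucj" (len 6), cursors c1@2 c2@5, authorship .1..2.
Authorship (.=original, N=cursor N): . 1 . . 2 .
Index 4: author = 2

Answer: cursor 2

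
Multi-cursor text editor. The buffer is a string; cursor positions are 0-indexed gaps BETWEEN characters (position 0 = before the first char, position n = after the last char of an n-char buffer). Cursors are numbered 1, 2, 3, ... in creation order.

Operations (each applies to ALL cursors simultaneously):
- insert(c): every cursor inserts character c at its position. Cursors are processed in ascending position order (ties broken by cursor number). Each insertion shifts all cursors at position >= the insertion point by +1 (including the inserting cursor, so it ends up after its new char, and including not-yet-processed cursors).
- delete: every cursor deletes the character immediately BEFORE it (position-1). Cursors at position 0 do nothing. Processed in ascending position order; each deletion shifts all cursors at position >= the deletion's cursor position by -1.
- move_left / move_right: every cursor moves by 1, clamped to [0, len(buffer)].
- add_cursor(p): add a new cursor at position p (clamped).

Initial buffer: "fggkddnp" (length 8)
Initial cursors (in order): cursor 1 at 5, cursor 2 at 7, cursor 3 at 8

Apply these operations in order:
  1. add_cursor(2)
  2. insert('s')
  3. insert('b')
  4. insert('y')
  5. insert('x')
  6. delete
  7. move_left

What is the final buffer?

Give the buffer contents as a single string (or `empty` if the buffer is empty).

Answer: fgsbygkdsbydnsbypsby

Derivation:
After op 1 (add_cursor(2)): buffer="fggkddnp" (len 8), cursors c4@2 c1@5 c2@7 c3@8, authorship ........
After op 2 (insert('s')): buffer="fgsgkdsdnsps" (len 12), cursors c4@3 c1@7 c2@10 c3@12, authorship ..4...1..2.3
After op 3 (insert('b')): buffer="fgsbgkdsbdnsbpsb" (len 16), cursors c4@4 c1@9 c2@13 c3@16, authorship ..44...11..22.33
After op 4 (insert('y')): buffer="fgsbygkdsbydnsbypsby" (len 20), cursors c4@5 c1@11 c2@16 c3@20, authorship ..444...111..222.333
After op 5 (insert('x')): buffer="fgsbyxgkdsbyxdnsbyxpsbyx" (len 24), cursors c4@6 c1@13 c2@19 c3@24, authorship ..4444...1111..2222.3333
After op 6 (delete): buffer="fgsbygkdsbydnsbypsby" (len 20), cursors c4@5 c1@11 c2@16 c3@20, authorship ..444...111..222.333
After op 7 (move_left): buffer="fgsbygkdsbydnsbypsby" (len 20), cursors c4@4 c1@10 c2@15 c3@19, authorship ..444...111..222.333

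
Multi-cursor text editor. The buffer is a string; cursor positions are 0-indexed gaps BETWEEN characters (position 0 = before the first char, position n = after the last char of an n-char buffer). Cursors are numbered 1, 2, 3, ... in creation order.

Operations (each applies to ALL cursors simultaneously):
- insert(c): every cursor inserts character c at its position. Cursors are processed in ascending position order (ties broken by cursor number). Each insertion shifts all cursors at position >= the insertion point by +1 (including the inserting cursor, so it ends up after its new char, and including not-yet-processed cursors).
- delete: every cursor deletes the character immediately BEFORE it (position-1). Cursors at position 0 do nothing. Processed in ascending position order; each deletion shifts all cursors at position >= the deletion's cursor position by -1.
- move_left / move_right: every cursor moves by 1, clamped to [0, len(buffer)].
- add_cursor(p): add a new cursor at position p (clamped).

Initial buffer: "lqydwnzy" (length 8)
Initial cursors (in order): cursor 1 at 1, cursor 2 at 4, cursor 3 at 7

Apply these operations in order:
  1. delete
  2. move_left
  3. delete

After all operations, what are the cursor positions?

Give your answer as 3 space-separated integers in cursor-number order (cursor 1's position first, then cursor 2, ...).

After op 1 (delete): buffer="qywny" (len 5), cursors c1@0 c2@2 c3@4, authorship .....
After op 2 (move_left): buffer="qywny" (len 5), cursors c1@0 c2@1 c3@3, authorship .....
After op 3 (delete): buffer="yny" (len 3), cursors c1@0 c2@0 c3@1, authorship ...

Answer: 0 0 1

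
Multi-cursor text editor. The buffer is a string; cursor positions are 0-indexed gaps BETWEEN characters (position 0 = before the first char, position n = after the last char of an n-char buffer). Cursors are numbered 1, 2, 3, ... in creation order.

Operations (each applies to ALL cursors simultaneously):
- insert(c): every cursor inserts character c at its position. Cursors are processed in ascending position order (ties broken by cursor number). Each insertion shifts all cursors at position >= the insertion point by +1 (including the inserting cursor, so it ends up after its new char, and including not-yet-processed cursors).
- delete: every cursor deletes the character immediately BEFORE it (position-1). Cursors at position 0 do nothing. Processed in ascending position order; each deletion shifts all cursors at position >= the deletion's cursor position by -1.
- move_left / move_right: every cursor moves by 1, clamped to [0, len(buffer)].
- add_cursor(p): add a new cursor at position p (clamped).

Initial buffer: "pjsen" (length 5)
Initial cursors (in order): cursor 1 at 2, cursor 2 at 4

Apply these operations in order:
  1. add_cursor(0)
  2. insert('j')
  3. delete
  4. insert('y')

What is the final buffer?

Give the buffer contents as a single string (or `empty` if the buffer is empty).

Answer: ypjyseyn

Derivation:
After op 1 (add_cursor(0)): buffer="pjsen" (len 5), cursors c3@0 c1@2 c2@4, authorship .....
After op 2 (insert('j')): buffer="jpjjsejn" (len 8), cursors c3@1 c1@4 c2@7, authorship 3..1..2.
After op 3 (delete): buffer="pjsen" (len 5), cursors c3@0 c1@2 c2@4, authorship .....
After op 4 (insert('y')): buffer="ypjyseyn" (len 8), cursors c3@1 c1@4 c2@7, authorship 3..1..2.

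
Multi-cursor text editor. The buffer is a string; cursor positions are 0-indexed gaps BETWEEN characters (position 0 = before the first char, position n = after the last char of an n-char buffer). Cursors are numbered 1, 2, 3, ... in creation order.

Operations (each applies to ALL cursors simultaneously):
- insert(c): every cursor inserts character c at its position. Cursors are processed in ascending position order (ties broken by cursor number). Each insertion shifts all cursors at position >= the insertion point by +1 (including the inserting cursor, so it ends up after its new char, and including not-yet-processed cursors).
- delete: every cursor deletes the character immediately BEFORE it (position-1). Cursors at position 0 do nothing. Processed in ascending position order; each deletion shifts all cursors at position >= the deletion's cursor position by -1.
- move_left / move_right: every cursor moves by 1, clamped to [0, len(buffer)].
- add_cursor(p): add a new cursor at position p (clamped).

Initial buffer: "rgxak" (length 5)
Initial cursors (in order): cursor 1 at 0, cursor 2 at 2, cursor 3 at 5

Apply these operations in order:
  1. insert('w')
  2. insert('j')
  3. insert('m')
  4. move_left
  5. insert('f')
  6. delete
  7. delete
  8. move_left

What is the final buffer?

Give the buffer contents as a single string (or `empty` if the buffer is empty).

Answer: wmrgwmxakwm

Derivation:
After op 1 (insert('w')): buffer="wrgwxakw" (len 8), cursors c1@1 c2@4 c3@8, authorship 1..2...3
After op 2 (insert('j')): buffer="wjrgwjxakwj" (len 11), cursors c1@2 c2@6 c3@11, authorship 11..22...33
After op 3 (insert('m')): buffer="wjmrgwjmxakwjm" (len 14), cursors c1@3 c2@8 c3@14, authorship 111..222...333
After op 4 (move_left): buffer="wjmrgwjmxakwjm" (len 14), cursors c1@2 c2@7 c3@13, authorship 111..222...333
After op 5 (insert('f')): buffer="wjfmrgwjfmxakwjfm" (len 17), cursors c1@3 c2@9 c3@16, authorship 1111..2222...3333
After op 6 (delete): buffer="wjmrgwjmxakwjm" (len 14), cursors c1@2 c2@7 c3@13, authorship 111..222...333
After op 7 (delete): buffer="wmrgwmxakwm" (len 11), cursors c1@1 c2@5 c3@10, authorship 11..22...33
After op 8 (move_left): buffer="wmrgwmxakwm" (len 11), cursors c1@0 c2@4 c3@9, authorship 11..22...33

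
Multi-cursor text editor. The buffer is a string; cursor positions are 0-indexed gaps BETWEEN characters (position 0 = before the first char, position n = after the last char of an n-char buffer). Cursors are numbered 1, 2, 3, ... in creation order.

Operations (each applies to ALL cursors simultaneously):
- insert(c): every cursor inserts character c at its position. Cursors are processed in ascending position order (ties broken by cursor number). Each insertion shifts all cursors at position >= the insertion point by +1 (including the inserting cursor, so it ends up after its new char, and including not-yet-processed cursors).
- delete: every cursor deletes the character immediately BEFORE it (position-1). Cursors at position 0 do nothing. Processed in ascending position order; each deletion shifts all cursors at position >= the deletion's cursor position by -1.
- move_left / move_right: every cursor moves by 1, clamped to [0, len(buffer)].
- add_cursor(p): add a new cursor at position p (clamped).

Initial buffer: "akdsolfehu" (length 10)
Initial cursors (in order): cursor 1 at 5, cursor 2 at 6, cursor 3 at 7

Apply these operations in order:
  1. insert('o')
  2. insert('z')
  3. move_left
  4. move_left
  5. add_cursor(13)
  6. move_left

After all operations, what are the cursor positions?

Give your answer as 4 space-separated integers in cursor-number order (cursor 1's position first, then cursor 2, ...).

After op 1 (insert('o')): buffer="akdsoolofoehu" (len 13), cursors c1@6 c2@8 c3@10, authorship .....1.2.3...
After op 2 (insert('z')): buffer="akdsoozlozfozehu" (len 16), cursors c1@7 c2@10 c3@13, authorship .....11.22.33...
After op 3 (move_left): buffer="akdsoozlozfozehu" (len 16), cursors c1@6 c2@9 c3@12, authorship .....11.22.33...
After op 4 (move_left): buffer="akdsoozlozfozehu" (len 16), cursors c1@5 c2@8 c3@11, authorship .....11.22.33...
After op 5 (add_cursor(13)): buffer="akdsoozlozfozehu" (len 16), cursors c1@5 c2@8 c3@11 c4@13, authorship .....11.22.33...
After op 6 (move_left): buffer="akdsoozlozfozehu" (len 16), cursors c1@4 c2@7 c3@10 c4@12, authorship .....11.22.33...

Answer: 4 7 10 12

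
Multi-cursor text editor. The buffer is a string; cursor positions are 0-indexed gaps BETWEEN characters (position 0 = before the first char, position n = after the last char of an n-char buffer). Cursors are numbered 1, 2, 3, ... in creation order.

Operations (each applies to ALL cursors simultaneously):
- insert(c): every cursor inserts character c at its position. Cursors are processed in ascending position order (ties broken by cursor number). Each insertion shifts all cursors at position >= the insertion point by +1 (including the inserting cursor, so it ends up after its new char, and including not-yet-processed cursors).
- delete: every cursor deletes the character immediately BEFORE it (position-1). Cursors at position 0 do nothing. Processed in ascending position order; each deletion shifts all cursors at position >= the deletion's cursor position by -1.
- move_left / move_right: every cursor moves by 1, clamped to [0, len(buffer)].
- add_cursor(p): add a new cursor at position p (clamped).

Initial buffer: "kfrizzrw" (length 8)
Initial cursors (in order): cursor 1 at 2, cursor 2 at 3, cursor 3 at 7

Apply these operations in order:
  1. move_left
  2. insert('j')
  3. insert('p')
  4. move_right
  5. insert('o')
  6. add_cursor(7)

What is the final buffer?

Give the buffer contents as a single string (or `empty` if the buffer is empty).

Answer: kjpfojproizzjprow

Derivation:
After op 1 (move_left): buffer="kfrizzrw" (len 8), cursors c1@1 c2@2 c3@6, authorship ........
After op 2 (insert('j')): buffer="kjfjrizzjrw" (len 11), cursors c1@2 c2@4 c3@9, authorship .1.2....3..
After op 3 (insert('p')): buffer="kjpfjprizzjprw" (len 14), cursors c1@3 c2@6 c3@12, authorship .11.22....33..
After op 4 (move_right): buffer="kjpfjprizzjprw" (len 14), cursors c1@4 c2@7 c3@13, authorship .11.22....33..
After op 5 (insert('o')): buffer="kjpfojproizzjprow" (len 17), cursors c1@5 c2@9 c3@16, authorship .11.122.2...33.3.
After op 6 (add_cursor(7)): buffer="kjpfojproizzjprow" (len 17), cursors c1@5 c4@7 c2@9 c3@16, authorship .11.122.2...33.3.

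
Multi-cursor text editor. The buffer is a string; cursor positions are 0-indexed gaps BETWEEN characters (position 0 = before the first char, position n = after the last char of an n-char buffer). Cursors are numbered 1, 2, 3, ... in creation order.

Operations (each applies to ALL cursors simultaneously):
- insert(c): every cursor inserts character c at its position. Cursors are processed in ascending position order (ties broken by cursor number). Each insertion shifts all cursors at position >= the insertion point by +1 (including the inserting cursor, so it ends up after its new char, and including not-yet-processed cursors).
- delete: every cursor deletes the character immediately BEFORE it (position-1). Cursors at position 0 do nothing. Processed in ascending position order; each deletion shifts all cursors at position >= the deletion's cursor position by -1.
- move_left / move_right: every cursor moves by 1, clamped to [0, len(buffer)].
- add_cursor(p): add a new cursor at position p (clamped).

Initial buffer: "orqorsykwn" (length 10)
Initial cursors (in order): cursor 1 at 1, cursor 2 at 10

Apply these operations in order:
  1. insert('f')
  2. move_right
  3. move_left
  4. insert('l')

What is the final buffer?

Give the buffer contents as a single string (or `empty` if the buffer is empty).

After op 1 (insert('f')): buffer="ofrqorsykwnf" (len 12), cursors c1@2 c2@12, authorship .1.........2
After op 2 (move_right): buffer="ofrqorsykwnf" (len 12), cursors c1@3 c2@12, authorship .1.........2
After op 3 (move_left): buffer="ofrqorsykwnf" (len 12), cursors c1@2 c2@11, authorship .1.........2
After op 4 (insert('l')): buffer="oflrqorsykwnlf" (len 14), cursors c1@3 c2@13, authorship .11.........22

Answer: oflrqorsykwnlf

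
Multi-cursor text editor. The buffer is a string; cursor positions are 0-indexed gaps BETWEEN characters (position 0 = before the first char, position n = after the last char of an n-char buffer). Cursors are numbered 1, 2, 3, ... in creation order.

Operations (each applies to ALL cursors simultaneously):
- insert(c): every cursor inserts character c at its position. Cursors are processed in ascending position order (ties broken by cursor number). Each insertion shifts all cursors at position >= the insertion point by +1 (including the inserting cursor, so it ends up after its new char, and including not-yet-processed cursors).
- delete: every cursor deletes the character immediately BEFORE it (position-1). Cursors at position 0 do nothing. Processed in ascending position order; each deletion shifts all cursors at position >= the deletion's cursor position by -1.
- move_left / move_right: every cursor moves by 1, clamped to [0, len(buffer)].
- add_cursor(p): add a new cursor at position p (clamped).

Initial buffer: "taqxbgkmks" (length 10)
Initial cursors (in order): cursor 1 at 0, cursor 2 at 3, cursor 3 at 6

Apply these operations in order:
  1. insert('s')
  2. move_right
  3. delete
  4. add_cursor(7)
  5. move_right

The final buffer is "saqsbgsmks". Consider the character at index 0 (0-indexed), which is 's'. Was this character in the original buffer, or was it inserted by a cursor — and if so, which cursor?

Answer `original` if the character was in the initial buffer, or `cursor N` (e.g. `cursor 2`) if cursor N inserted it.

After op 1 (insert('s')): buffer="staqsxbgskmks" (len 13), cursors c1@1 c2@5 c3@9, authorship 1...2...3....
After op 2 (move_right): buffer="staqsxbgskmks" (len 13), cursors c1@2 c2@6 c3@10, authorship 1...2...3....
After op 3 (delete): buffer="saqsbgsmks" (len 10), cursors c1@1 c2@4 c3@7, authorship 1..2..3...
After op 4 (add_cursor(7)): buffer="saqsbgsmks" (len 10), cursors c1@1 c2@4 c3@7 c4@7, authorship 1..2..3...
After op 5 (move_right): buffer="saqsbgsmks" (len 10), cursors c1@2 c2@5 c3@8 c4@8, authorship 1..2..3...
Authorship (.=original, N=cursor N): 1 . . 2 . . 3 . . .
Index 0: author = 1

Answer: cursor 1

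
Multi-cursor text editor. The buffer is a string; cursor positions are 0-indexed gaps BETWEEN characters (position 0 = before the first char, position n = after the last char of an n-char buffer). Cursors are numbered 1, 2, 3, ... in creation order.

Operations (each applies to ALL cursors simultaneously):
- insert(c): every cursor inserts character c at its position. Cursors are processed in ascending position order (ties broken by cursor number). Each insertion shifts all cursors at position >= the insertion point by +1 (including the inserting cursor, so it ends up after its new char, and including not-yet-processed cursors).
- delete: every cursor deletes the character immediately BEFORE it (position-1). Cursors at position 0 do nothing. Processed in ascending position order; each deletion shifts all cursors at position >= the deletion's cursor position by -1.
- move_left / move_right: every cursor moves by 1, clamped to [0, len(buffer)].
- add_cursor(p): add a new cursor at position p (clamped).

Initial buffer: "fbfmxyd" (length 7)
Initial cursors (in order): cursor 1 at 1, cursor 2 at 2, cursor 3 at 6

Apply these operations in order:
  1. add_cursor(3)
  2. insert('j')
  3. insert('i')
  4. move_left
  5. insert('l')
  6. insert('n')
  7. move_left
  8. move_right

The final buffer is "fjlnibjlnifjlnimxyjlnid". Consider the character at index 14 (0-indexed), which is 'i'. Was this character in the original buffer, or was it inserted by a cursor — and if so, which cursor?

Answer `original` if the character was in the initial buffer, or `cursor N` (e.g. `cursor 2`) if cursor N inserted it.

Answer: cursor 4

Derivation:
After op 1 (add_cursor(3)): buffer="fbfmxyd" (len 7), cursors c1@1 c2@2 c4@3 c3@6, authorship .......
After op 2 (insert('j')): buffer="fjbjfjmxyjd" (len 11), cursors c1@2 c2@4 c4@6 c3@10, authorship .1.2.4...3.
After op 3 (insert('i')): buffer="fjibjifjimxyjid" (len 15), cursors c1@3 c2@6 c4@9 c3@14, authorship .11.22.44...33.
After op 4 (move_left): buffer="fjibjifjimxyjid" (len 15), cursors c1@2 c2@5 c4@8 c3@13, authorship .11.22.44...33.
After op 5 (insert('l')): buffer="fjlibjlifjlimxyjlid" (len 19), cursors c1@3 c2@7 c4@11 c3@17, authorship .111.222.444...333.
After op 6 (insert('n')): buffer="fjlnibjlnifjlnimxyjlnid" (len 23), cursors c1@4 c2@9 c4@14 c3@21, authorship .1111.2222.4444...3333.
After op 7 (move_left): buffer="fjlnibjlnifjlnimxyjlnid" (len 23), cursors c1@3 c2@8 c4@13 c3@20, authorship .1111.2222.4444...3333.
After op 8 (move_right): buffer="fjlnibjlnifjlnimxyjlnid" (len 23), cursors c1@4 c2@9 c4@14 c3@21, authorship .1111.2222.4444...3333.
Authorship (.=original, N=cursor N): . 1 1 1 1 . 2 2 2 2 . 4 4 4 4 . . . 3 3 3 3 .
Index 14: author = 4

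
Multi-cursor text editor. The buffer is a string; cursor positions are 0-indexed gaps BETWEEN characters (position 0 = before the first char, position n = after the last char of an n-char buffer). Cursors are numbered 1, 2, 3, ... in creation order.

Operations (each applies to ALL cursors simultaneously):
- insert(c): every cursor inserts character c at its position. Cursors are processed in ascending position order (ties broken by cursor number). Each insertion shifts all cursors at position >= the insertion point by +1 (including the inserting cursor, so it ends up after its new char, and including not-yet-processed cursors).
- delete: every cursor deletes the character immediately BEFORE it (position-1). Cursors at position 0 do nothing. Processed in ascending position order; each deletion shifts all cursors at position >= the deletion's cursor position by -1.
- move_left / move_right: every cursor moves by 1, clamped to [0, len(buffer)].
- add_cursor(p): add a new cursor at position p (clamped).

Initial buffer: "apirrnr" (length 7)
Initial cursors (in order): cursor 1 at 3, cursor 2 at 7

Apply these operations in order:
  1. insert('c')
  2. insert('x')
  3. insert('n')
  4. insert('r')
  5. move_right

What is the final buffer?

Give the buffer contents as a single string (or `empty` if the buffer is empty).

Answer: apicxnrrrnrcxnr

Derivation:
After op 1 (insert('c')): buffer="apicrrnrc" (len 9), cursors c1@4 c2@9, authorship ...1....2
After op 2 (insert('x')): buffer="apicxrrnrcx" (len 11), cursors c1@5 c2@11, authorship ...11....22
After op 3 (insert('n')): buffer="apicxnrrnrcxn" (len 13), cursors c1@6 c2@13, authorship ...111....222
After op 4 (insert('r')): buffer="apicxnrrrnrcxnr" (len 15), cursors c1@7 c2@15, authorship ...1111....2222
After op 5 (move_right): buffer="apicxnrrrnrcxnr" (len 15), cursors c1@8 c2@15, authorship ...1111....2222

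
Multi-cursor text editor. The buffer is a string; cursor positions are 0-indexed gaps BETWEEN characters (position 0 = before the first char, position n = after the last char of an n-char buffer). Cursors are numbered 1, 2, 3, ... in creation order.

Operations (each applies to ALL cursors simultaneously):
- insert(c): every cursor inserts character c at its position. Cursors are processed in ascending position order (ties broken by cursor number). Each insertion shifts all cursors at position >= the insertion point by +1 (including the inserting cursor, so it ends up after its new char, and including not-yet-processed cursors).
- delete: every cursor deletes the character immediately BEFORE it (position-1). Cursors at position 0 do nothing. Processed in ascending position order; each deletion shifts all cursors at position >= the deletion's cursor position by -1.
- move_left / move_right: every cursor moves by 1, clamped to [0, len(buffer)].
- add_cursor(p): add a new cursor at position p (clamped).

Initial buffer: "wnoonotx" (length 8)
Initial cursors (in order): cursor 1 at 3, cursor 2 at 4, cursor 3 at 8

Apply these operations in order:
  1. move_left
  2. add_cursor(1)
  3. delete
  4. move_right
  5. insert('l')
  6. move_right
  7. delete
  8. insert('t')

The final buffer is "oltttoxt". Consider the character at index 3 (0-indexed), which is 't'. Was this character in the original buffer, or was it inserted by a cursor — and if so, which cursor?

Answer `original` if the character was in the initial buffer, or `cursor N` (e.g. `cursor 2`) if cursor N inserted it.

Answer: cursor 2

Derivation:
After op 1 (move_left): buffer="wnoonotx" (len 8), cursors c1@2 c2@3 c3@7, authorship ........
After op 2 (add_cursor(1)): buffer="wnoonotx" (len 8), cursors c4@1 c1@2 c2@3 c3@7, authorship ........
After op 3 (delete): buffer="onox" (len 4), cursors c1@0 c2@0 c4@0 c3@3, authorship ....
After op 4 (move_right): buffer="onox" (len 4), cursors c1@1 c2@1 c4@1 c3@4, authorship ....
After op 5 (insert('l')): buffer="olllnoxl" (len 8), cursors c1@4 c2@4 c4@4 c3@8, authorship .124...3
After op 6 (move_right): buffer="olllnoxl" (len 8), cursors c1@5 c2@5 c4@5 c3@8, authorship .124...3
After op 7 (delete): buffer="olox" (len 4), cursors c1@2 c2@2 c4@2 c3@4, authorship .1..
After op 8 (insert('t')): buffer="oltttoxt" (len 8), cursors c1@5 c2@5 c4@5 c3@8, authorship .1124..3
Authorship (.=original, N=cursor N): . 1 1 2 4 . . 3
Index 3: author = 2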